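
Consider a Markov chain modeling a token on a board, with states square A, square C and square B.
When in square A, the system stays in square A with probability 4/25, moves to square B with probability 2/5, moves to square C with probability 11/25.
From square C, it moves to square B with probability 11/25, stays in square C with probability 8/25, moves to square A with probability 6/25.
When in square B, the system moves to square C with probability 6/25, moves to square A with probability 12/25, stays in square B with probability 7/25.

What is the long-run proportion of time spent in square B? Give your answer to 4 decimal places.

Let the stationary distribution be π with π = πP and π_1 + π_2 + π_3 = 1.
π_1 = 0.16·π_1 + 0.24·π_2 + 0.48·π_3
π_2 = 0.44·π_1 + 0.32·π_2 + 0.24·π_3
Solving with the normalization constraint gives π = (0.3042, 0.3270, 0.3688).
So the stationary probability of square B is 0.3688.

0.3688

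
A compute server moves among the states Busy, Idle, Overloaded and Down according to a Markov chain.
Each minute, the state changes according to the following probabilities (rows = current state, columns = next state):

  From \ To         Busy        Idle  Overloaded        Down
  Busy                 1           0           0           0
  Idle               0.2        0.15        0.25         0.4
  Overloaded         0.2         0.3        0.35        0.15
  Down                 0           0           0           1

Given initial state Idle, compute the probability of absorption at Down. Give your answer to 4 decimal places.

0.6230

Let h(s) be the probability of absorption at Down starting from transient state s. Then h(Down) = 1 and h(Busy) = 0. By first-step analysis:
h(Idle) = 0.2·0 + 0.15·h(Idle) + 0.25·h(Overloaded) + 0.4·1
h(Overloaded) = 0.2·0 + 0.3·h(Idle) + 0.35·h(Overloaded) + 0.15·1
Solving: h(Idle) = 0.6230, h(Overloaded) = 0.5183.
Starting from Idle, the probability is 0.6230.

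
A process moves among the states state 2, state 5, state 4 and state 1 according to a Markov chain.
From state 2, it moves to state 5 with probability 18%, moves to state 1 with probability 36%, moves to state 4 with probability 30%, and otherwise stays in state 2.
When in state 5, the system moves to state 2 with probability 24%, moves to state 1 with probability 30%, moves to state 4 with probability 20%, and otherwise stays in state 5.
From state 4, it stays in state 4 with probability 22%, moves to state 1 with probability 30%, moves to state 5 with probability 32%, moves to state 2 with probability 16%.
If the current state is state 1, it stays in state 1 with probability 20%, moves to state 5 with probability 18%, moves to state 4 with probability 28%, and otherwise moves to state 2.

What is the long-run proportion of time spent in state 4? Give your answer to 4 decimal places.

0.2508

Let the stationary distribution be π with π = πP and π_1 + π_2 + π_3 + π_4 = 1.
π_1 = 0.16·π_1 + 0.24·π_2 + 0.16·π_3 + 0.34·π_4
π_2 = 0.18·π_1 + 0.26·π_2 + 0.32·π_3 + 0.18·π_4
π_3 = 0.3·π_1 + 0.2·π_2 + 0.22·π_3 + 0.28·π_4
Solving with the normalization constraint gives π = (0.2301, 0.2338, 0.2508, 0.2853).
So the stationary probability of state 4 is 0.2508.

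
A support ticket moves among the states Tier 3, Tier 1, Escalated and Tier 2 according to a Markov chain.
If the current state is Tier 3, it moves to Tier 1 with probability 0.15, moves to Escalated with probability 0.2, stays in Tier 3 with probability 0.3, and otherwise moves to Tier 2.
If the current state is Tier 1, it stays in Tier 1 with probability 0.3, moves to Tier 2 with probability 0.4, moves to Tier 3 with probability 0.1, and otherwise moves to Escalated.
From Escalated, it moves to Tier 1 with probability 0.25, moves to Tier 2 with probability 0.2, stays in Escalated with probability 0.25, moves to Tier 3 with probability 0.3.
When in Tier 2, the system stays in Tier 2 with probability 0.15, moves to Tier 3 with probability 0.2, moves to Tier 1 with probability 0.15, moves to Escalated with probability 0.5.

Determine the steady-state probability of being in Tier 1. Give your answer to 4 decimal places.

0.2110

Let the stationary distribution be π with π = πP and π_1 + π_2 + π_3 + π_4 = 1.
π_1 = 0.3·π_1 + 0.1·π_2 + 0.3·π_3 + 0.2·π_4
π_2 = 0.15·π_1 + 0.3·π_2 + 0.25·π_3 + 0.15·π_4
π_3 = 0.2·π_1 + 0.2·π_2 + 0.25·π_3 + 0.5·π_4
Solving with the normalization constraint gives π = (0.2314, 0.2110, 0.2938, 0.2637).
So the stationary probability of Tier 1 is 0.2110.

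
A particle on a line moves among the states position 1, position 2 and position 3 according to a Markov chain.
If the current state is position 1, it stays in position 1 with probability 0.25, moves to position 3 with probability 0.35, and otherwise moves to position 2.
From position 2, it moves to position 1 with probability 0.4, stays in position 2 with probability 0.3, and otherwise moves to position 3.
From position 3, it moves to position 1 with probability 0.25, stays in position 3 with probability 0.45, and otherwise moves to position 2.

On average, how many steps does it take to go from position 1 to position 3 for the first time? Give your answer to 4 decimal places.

Let t(s) be the expected number of steps to first reach position 3 from state s, with t(position 3) = 0. Conditioning on the first step:
t(position 1) = 1 + 0.25·t(position 1) + 0.4·t(position 2)
t(position 2) = 1 + 0.4·t(position 1) + 0.3·t(position 2)
Solving: t(position 1) = 3.0137, t(position 2) = 3.1507.
Expected steps from position 1 to position 3: 3.0137.

3.0137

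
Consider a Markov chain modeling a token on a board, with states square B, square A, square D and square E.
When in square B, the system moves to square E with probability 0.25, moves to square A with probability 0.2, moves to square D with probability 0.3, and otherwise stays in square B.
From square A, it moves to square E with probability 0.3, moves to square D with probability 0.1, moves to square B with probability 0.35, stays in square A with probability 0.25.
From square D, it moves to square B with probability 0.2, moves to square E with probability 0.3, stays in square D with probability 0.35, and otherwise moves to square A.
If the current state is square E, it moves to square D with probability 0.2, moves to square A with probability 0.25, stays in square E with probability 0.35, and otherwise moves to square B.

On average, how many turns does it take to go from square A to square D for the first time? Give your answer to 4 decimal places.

5.3896

Let t(s) be the expected number of turns to first reach square D from state s, with t(square D) = 0. Conditioning on the first turn:
t(square B) = 1 + 0.25·t(square B) + 0.2·t(square A) + 0.25·t(square E)
t(square A) = 1 + 0.35·t(square B) + 0.25·t(square A) + 0.3·t(square E)
t(square E) = 1 + 0.2·t(square B) + 0.25·t(square A) + 0.35·t(square E)
Solving: t(square B) = 4.4286, t(square A) = 5.3896, t(square E) = 4.9740.
Expected turns from square A to square D: 5.3896.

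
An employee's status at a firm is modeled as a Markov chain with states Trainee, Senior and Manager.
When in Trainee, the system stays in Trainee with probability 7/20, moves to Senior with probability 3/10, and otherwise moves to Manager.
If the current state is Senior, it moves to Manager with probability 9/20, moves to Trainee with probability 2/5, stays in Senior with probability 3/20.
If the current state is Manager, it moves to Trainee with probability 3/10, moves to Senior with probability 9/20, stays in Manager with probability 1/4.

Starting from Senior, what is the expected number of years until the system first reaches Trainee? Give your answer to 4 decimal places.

2.7586

Let t(s) be the expected number of years to first reach Trainee from state s, with t(Trainee) = 0. Conditioning on the first year:
t(Senior) = 1 + 0.15·t(Senior) + 0.45·t(Manager)
t(Manager) = 1 + 0.45·t(Senior) + 0.25·t(Manager)
Solving: t(Senior) = 2.7586, t(Manager) = 2.9885.
Expected years from Senior to Trainee: 2.7586.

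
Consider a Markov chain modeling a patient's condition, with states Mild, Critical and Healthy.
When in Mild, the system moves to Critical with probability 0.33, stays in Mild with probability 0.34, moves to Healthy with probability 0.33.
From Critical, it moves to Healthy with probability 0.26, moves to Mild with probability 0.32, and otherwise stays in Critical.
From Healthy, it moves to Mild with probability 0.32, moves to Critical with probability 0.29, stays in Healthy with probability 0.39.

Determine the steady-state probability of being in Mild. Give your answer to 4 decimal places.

0.3265

Let the stationary distribution be π with π = πP and π_1 + π_2 + π_3 = 1.
π_1 = 0.34·π_1 + 0.32·π_2 + 0.32·π_3
π_2 = 0.33·π_1 + 0.42·π_2 + 0.29·π_3
Solving with the normalization constraint gives π = (0.3265, 0.3483, 0.3251).
So the stationary probability of Mild is 0.3265.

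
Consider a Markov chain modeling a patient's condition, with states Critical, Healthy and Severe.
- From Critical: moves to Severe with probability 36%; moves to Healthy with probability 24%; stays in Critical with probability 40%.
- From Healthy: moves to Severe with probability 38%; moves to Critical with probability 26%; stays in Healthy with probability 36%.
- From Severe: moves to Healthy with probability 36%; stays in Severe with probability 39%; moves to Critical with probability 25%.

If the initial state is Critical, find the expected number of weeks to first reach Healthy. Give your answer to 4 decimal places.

3.5145

Let t(s) be the expected number of weeks to first reach Healthy from state s, with t(Healthy) = 0. Conditioning on the first week:
t(Critical) = 1 + 0.4·t(Critical) + 0.36·t(Severe)
t(Severe) = 1 + 0.25·t(Critical) + 0.39·t(Severe)
Solving: t(Critical) = 3.5145, t(Severe) = 3.0797.
Expected weeks from Critical to Healthy: 3.5145.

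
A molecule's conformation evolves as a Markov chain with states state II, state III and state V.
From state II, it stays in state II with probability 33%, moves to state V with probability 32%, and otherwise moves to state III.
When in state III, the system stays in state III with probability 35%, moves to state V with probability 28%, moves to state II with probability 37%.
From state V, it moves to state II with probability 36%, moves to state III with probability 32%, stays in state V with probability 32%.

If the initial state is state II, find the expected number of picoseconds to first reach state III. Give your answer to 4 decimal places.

Let t(s) be the expected number of picoseconds to first reach state III from state s, with t(state III) = 0. Conditioning on the first picosecond:
t(state II) = 1 + 0.33·t(state II) + 0.32·t(state V)
t(state V) = 1 + 0.36·t(state II) + 0.32·t(state V)
Solving: t(state II) = 2.9377, t(state V) = 3.0259.
Expected picoseconds from state II to state III: 2.9377.

2.9377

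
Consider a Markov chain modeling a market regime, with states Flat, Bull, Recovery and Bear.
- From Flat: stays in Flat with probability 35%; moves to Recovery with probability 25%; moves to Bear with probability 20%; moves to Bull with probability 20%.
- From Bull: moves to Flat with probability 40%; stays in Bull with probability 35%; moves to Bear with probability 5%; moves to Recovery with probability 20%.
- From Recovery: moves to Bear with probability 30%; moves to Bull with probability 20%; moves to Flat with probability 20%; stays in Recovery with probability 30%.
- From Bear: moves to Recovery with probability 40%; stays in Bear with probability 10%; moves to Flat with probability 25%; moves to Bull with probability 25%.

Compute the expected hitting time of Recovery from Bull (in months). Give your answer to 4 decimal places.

4.1611

Let t(s) be the expected number of months to first reach Recovery from state s, with t(Recovery) = 0. Conditioning on the first month:
t(Flat) = 1 + 0.35·t(Flat) + 0.2·t(Bull) + 0.2·t(Bear)
t(Bull) = 1 + 0.4·t(Flat) + 0.35·t(Bull) + 0.05·t(Bear)
t(Bear) = 1 + 0.25·t(Flat) + 0.25·t(Bull) + 0.1·t(Bear)
Solving: t(Flat) = 3.8450, t(Bull) = 4.1611, t(Bear) = 3.3350.
Expected months from Bull to Recovery: 4.1611.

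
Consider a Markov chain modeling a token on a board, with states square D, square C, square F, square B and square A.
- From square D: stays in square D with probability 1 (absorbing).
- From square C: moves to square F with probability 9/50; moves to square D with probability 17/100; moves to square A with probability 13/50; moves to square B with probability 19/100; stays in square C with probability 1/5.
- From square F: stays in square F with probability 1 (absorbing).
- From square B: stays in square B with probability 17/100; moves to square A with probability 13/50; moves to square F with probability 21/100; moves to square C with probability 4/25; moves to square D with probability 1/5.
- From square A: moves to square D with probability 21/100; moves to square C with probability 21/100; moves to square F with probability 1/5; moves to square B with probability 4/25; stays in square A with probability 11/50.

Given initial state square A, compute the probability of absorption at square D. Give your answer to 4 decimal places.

Let h(s) be the probability of absorption at square D starting from transient state s. Then h(square D) = 1 and h(square F) = 0. By first-step analysis:
h(square C) = 0.17·1 + 0.2·h(square C) + 0.18·0 + 0.19·h(square B) + 0.26·h(square A)
h(square B) = 0.2·1 + 0.16·h(square C) + 0.21·0 + 0.17·h(square B) + 0.26·h(square A)
h(square A) = 0.21·1 + 0.21·h(square C) + 0.2·0 + 0.16·h(square B) + 0.22·h(square A)
Solving: h(square C) = 0.4933, h(square B) = 0.4937, h(square A) = 0.5033.
Starting from square A, the probability is 0.5033.

0.5033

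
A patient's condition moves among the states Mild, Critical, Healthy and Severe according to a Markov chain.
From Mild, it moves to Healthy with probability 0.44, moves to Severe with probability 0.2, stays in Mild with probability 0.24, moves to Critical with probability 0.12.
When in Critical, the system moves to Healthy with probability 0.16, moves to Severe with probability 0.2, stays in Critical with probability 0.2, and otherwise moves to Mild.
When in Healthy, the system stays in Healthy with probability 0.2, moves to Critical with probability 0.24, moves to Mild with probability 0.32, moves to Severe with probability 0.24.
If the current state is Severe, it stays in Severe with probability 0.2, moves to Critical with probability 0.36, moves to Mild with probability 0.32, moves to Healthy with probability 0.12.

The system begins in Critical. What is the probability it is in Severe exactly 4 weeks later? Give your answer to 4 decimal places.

Propagate the distribution vector 4 weeks from Critical.
After 0 weeks: (0.0000, 1.0000, 0.0000, 0.0000)
After 1 week: (0.4400, 0.2000, 0.1600, 0.2000)
After 2 weeks: (0.3088, 0.2032, 0.2816, 0.2064)
After 3 weeks: (0.3197, 0.2196, 0.2495, 0.2113)
After 4 weeks: (0.3208, 0.2182, 0.2510, 0.2100)
P(in Severe after 4 weeks) = 0.2100

0.2100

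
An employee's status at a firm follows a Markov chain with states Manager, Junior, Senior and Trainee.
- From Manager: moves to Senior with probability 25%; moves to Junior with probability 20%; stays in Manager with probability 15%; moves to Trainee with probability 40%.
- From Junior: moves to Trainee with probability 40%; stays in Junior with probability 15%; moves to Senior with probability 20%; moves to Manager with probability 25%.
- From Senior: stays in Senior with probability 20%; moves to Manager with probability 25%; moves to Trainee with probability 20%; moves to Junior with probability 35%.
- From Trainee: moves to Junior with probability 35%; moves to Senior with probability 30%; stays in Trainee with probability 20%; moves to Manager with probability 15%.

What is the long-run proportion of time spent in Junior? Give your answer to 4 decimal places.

Let the stationary distribution be π with π = πP and π_1 + π_2 + π_3 + π_4 = 1.
π_1 = 0.15·π_1 + 0.25·π_2 + 0.25·π_3 + 0.15·π_4
π_2 = 0.2·π_1 + 0.15·π_2 + 0.35·π_3 + 0.35·π_4
π_3 = 0.25·π_1 + 0.2·π_2 + 0.2·π_3 + 0.3·π_4
Solving with the normalization constraint gives π = (0.2006, 0.2666, 0.2394, 0.2934).
So the stationary probability of Junior is 0.2666.

0.2666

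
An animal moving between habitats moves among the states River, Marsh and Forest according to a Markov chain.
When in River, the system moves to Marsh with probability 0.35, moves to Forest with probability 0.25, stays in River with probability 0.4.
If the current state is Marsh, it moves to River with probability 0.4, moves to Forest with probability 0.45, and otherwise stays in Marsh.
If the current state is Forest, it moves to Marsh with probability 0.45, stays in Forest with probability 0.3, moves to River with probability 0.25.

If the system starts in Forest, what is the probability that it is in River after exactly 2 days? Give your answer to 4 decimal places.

Sum over the intermediate state after 1 day:
P = P(Forest→River)·P(River→River) + P(Forest→Marsh)·P(Marsh→River) + P(Forest→Forest)·P(Forest→River)
  = 0.25×0.4 + 0.45×0.4 + 0.3×0.25
  = 0.1000 + 0.1800 + 0.0750 = 0.3550

0.3550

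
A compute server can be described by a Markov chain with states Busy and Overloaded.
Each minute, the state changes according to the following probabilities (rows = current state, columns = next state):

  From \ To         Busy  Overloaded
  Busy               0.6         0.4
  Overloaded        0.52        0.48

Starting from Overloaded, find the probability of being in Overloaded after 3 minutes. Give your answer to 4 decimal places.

Propagate the distribution vector 3 minutes from Overloaded.
After 0 minutes: (0.0000, 1.0000)
After 1 minute: (0.5200, 0.4800)
After 2 minutes: (0.5616, 0.4384)
After 3 minutes: (0.5649, 0.4351)
P(in Overloaded after 3 minutes) = 0.4351

0.4351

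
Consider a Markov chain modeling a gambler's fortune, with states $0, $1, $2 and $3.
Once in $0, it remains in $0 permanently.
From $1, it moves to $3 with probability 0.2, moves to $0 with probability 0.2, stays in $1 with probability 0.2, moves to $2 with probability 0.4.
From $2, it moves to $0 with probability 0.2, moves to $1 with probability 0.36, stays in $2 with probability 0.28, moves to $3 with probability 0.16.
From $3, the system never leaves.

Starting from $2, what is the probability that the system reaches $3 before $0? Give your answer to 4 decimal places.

Let h(s) be the probability of absorption at $3 starting from transient state s. Then h($3) = 1 and h($0) = 0. By first-step analysis:
h($1) = 0.2·0 + 0.2·h($1) + 0.4·h($2) + 0.2·1
h($2) = 0.2·0 + 0.36·h($1) + 0.28·h($2) + 0.16·1
Solving: h($1) = 0.4815, h($2) = 0.4630.
Starting from $2, the probability is 0.4630.

0.4630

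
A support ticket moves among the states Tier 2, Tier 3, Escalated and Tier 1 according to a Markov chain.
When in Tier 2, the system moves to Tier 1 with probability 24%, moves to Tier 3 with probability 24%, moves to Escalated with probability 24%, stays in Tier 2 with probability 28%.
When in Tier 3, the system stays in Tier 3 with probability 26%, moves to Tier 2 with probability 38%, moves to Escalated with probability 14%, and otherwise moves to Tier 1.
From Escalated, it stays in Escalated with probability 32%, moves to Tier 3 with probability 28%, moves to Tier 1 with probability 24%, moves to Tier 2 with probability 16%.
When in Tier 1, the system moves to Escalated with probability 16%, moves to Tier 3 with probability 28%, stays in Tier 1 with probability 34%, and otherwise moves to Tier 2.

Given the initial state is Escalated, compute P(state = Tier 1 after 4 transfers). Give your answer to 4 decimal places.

Propagate the distribution vector 4 transfers from Escalated.
After 0 transfers: (0.0000, 0.0000, 1.0000, 0.0000)
After 1 transfer: (0.1600, 0.2800, 0.3200, 0.2400)
After 2 transfers: (0.2552, 0.2680, 0.2184, 0.2584)
After 3 transfers: (0.2651, 0.2644, 0.2100, 0.2605)
After 4 transfers: (0.2656, 0.2641, 0.2095, 0.2608)
P(in Tier 1 after 4 transfers) = 0.2608

0.2608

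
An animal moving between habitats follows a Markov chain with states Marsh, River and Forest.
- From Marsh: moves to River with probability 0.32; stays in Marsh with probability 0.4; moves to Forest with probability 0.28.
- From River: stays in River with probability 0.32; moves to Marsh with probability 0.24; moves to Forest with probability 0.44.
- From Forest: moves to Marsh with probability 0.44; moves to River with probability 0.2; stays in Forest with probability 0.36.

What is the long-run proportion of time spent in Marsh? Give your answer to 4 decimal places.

Let the stationary distribution be π with π = πP and π_1 + π_2 + π_3 = 1.
π_1 = 0.4·π_1 + 0.24·π_2 + 0.44·π_3
π_2 = 0.32·π_1 + 0.32·π_2 + 0.2·π_3
Solving with the normalization constraint gives π = (0.3697, 0.2777, 0.3526).
So the stationary probability of Marsh is 0.3697.

0.3697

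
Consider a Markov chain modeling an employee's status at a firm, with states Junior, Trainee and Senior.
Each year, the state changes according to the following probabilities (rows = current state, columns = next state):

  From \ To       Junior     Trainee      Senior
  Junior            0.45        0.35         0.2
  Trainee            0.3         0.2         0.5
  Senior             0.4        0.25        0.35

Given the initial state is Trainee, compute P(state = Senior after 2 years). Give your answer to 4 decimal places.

Sum over the intermediate state after 1 year:
P = P(Trainee→Junior)·P(Junior→Senior) + P(Trainee→Trainee)·P(Trainee→Senior) + P(Trainee→Senior)·P(Senior→Senior)
  = 0.3×0.2 + 0.2×0.5 + 0.5×0.35
  = 0.0600 + 0.1000 + 0.1750 = 0.3350

0.3350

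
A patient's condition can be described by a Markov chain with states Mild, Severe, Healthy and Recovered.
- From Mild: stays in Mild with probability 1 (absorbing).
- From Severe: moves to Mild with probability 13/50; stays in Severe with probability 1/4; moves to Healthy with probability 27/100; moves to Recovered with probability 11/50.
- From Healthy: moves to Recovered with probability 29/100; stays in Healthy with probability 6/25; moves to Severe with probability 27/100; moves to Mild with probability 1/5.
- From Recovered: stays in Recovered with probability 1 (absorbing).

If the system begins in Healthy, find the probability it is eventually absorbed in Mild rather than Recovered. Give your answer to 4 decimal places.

Let h(s) be the probability of absorption at Mild starting from transient state s. Then h(Mild) = 1 and h(Recovered) = 0. By first-step analysis:
h(Severe) = 0.26·1 + 0.25·h(Severe) + 0.27·h(Healthy) + 0.22·0
h(Healthy) = 0.2·1 + 0.27·h(Severe) + 0.24·h(Healthy) + 0.29·0
Solving: h(Severe) = 0.5061, h(Healthy) = 0.4430.
Starting from Healthy, the probability is 0.4430.

0.4430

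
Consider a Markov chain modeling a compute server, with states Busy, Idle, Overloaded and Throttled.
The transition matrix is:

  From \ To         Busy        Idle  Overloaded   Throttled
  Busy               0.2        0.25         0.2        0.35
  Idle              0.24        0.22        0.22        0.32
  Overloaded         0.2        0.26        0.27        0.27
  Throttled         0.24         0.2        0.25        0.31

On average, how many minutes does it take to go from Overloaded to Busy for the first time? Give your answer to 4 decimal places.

Let t(s) be the expected number of minutes to first reach Busy from state s, with t(Busy) = 0. Conditioning on the first minute:
t(Idle) = 1 + 0.22·t(Idle) + 0.22·t(Overloaded) + 0.32·t(Throttled)
t(Overloaded) = 1 + 0.26·t(Idle) + 0.27·t(Overloaded) + 0.27·t(Throttled)
t(Throttled) = 1 + 0.2·t(Idle) + 0.25·t(Overloaded) + 0.31·t(Throttled)
Solving: t(Idle) = 4.3412, t(Overloaded) = 4.5237, t(Throttled) = 4.3466.
Expected minutes from Overloaded to Busy: 4.5237.

4.5237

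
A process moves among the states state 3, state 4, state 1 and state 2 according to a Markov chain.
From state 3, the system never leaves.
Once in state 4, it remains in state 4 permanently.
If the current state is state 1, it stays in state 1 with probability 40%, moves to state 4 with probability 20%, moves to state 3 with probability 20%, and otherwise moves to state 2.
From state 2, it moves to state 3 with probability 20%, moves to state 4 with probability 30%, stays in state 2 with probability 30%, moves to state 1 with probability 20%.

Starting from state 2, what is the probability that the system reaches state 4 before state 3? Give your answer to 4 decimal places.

Let h(s) be the probability of absorption at state 4 starting from transient state s. Then h(state 4) = 1 and h(state 3) = 0. By first-step analysis:
h(state 1) = 0.2·0 + 0.2·1 + 0.4·h(state 1) + 0.2·h(state 2)
h(state 2) = 0.2·0 + 0.3·1 + 0.2·h(state 1) + 0.3·h(state 2)
Solving: h(state 1) = 0.5263, h(state 2) = 0.5789.
Starting from state 2, the probability is 0.5789.

0.5789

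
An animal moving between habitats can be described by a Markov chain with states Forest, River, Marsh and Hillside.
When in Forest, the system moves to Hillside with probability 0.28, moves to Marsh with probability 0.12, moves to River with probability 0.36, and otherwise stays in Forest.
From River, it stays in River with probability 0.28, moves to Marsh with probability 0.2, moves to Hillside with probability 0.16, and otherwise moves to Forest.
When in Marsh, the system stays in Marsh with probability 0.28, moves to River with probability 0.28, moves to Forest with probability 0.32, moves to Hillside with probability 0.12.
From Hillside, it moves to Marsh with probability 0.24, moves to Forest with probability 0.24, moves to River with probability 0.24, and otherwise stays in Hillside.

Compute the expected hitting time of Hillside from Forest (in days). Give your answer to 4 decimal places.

4.6773

Let t(s) be the expected number of days to first reach Hillside from state s, with t(Hillside) = 0. Conditioning on the first day:
t(Forest) = 1 + 0.24·t(Forest) + 0.36·t(River) + 0.12·t(Marsh)
t(River) = 1 + 0.36·t(Forest) + 0.28·t(River) + 0.2·t(Marsh)
t(Marsh) = 1 + 0.32·t(Forest) + 0.28·t(River) + 0.28·t(Marsh)
Solving: t(Forest) = 4.6773, t(River) = 5.2588, t(Marsh) = 5.5128.
Expected days from Forest to Hillside: 4.6773.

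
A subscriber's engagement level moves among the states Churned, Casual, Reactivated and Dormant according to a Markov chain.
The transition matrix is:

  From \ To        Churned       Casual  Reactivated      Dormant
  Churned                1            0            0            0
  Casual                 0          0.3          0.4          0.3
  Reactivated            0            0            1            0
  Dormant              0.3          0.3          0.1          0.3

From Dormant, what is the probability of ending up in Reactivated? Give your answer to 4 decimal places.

0.4750

Let h(s) be the probability of absorption at Reactivated starting from transient state s. Then h(Reactivated) = 1 and h(Churned) = 0. By first-step analysis:
h(Casual) = 0.3·h(Casual) + 0.4·1 + 0.3·h(Dormant)
h(Dormant) = 0.3·0 + 0.3·h(Casual) + 0.1·1 + 0.3·h(Dormant)
Solving: h(Casual) = 0.7750, h(Dormant) = 0.4750.
Starting from Dormant, the probability is 0.4750.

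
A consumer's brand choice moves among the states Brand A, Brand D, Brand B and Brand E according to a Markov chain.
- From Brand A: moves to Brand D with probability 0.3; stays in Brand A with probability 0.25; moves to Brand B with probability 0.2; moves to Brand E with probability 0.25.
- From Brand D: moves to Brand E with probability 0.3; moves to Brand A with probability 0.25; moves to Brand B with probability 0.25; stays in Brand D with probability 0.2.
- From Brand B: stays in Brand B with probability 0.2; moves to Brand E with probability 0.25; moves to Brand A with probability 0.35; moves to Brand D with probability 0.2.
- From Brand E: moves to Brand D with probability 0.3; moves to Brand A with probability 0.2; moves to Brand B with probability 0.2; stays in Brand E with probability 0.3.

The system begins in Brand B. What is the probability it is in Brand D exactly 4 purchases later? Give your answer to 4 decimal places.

0.2534

Propagate the distribution vector 4 purchases from Brand B.
After 0 purchases: (0.0000, 0.0000, 1.0000, 0.0000)
After 1 purchase: (0.3500, 0.2000, 0.2000, 0.2500)
After 2 purchases: (0.2575, 0.2600, 0.2100, 0.2725)
After 3 purchases: (0.2574, 0.2530, 0.2130, 0.2766)
After 4 purchases: (0.2575, 0.2534, 0.2127, 0.2765)
P(in Brand D after 4 purchases) = 0.2534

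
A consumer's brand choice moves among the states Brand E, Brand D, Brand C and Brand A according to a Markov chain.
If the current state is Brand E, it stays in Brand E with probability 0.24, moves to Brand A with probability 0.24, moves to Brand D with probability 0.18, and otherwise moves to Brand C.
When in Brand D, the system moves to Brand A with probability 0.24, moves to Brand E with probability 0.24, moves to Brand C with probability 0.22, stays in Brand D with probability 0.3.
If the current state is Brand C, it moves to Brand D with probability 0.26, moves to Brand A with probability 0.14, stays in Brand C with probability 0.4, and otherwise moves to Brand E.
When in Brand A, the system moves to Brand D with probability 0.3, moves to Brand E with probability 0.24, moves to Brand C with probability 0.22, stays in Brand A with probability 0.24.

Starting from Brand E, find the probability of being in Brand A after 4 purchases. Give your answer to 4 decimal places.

Propagate the distribution vector 4 purchases from Brand E.
After 0 purchases: (1.0000, 0.0000, 0.0000, 0.0000)
After 1 purchase: (0.2400, 0.1800, 0.3400, 0.2400)
After 2 purchases: (0.2264, 0.2576, 0.3100, 0.2060)
After 3 purchases: (0.2276, 0.2604, 0.3030, 0.2090)
After 4 purchases: (0.2279, 0.2606, 0.3018, 0.2097)
P(in Brand A after 4 purchases) = 0.2097

0.2097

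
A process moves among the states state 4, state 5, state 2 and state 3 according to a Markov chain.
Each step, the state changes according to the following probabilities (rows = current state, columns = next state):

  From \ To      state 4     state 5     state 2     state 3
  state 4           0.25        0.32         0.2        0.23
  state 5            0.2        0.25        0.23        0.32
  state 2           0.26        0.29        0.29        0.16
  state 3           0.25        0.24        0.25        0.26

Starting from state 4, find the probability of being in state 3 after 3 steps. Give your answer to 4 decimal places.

0.2454

Propagate the distribution vector 3 steps from state 4.
After 0 steps: (1.0000, 0.0000, 0.0000, 0.0000)
After 1 step: (0.2500, 0.3200, 0.2000, 0.2300)
After 2 steps: (0.2360, 0.2732, 0.2391, 0.2517)
After 3 steps: (0.2387, 0.2736, 0.2423, 0.2454)
P(in state 3 after 3 steps) = 0.2454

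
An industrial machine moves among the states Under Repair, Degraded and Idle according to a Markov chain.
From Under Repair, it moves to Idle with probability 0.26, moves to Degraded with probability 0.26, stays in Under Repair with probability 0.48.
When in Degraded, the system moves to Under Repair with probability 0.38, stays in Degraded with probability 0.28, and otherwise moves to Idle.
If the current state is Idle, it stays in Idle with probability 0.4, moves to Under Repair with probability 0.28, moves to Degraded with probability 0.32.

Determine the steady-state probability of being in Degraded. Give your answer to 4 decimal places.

Let the stationary distribution be π with π = πP and π_1 + π_2 + π_3 = 1.
π_1 = 0.48·π_1 + 0.38·π_2 + 0.28·π_3
π_2 = 0.26·π_1 + 0.28·π_2 + 0.32·π_3
Solving with the normalization constraint gives π = (0.3857, 0.2854, 0.3289).
So the stationary probability of Degraded is 0.2854.

0.2854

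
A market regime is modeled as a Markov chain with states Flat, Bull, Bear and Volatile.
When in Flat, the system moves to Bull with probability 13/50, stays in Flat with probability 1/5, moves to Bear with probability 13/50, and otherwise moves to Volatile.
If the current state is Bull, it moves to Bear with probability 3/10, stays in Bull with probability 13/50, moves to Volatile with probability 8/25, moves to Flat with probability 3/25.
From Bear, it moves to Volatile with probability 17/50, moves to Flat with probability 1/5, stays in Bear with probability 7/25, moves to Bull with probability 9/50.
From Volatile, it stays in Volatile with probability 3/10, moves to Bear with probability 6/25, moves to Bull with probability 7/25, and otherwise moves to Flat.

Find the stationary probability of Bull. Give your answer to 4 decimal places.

Let the stationary distribution be π with π = πP and π_1 + π_2 + π_3 + π_4 = 1.
π_1 = 0.2·π_1 + 0.12·π_2 + 0.2·π_3 + 0.18·π_4
π_2 = 0.26·π_1 + 0.26·π_2 + 0.18·π_3 + 0.28·π_4
π_3 = 0.26·π_1 + 0.3·π_2 + 0.28·π_3 + 0.24·π_4
Solving with the normalization constraint gives π = (0.1742, 0.2447, 0.2689, 0.3122).
So the stationary probability of Bull is 0.2447.

0.2447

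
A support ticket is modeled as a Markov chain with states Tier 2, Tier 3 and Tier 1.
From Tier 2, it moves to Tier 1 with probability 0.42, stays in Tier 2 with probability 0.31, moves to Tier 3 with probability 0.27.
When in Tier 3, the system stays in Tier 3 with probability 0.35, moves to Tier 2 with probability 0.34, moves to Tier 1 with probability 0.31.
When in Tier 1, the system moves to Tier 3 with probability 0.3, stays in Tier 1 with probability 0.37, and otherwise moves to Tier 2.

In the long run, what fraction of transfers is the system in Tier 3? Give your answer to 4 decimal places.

0.3055

Let the stationary distribution be π with π = πP and π_1 + π_2 + π_3 = 1.
π_1 = 0.31·π_1 + 0.34·π_2 + 0.33·π_3
π_2 = 0.27·π_1 + 0.35·π_2 + 0.3·π_3
Solving with the normalization constraint gives π = (0.3265, 0.3055, 0.3680).
So the stationary probability of Tier 3 is 0.3055.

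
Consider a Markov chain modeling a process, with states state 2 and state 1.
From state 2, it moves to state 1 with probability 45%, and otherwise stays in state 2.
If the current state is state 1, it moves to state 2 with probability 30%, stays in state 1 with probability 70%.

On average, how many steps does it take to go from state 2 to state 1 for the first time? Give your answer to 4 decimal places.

2.2222

Let t(s) be the expected number of steps to first reach state 1 from state s, with t(state 1) = 0. Conditioning on the first step:
t(state 2) = 1 + 0.55·t(state 2)
Solving: t(state 2) = 2.2222.
Expected steps from state 2 to state 1: 2.2222.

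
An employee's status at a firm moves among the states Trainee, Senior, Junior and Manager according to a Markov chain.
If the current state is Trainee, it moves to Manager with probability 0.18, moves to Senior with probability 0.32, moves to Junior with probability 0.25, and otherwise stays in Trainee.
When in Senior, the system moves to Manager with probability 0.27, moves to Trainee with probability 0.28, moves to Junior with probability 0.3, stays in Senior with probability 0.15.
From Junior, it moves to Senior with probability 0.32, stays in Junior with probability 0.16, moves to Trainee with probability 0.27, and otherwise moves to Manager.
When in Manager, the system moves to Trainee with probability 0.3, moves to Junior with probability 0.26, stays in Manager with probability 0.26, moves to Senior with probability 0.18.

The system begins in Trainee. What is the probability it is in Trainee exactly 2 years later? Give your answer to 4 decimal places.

Propagate the distribution vector 2 years from Trainee.
After 0 years: (1.0000, 0.0000, 0.0000, 0.0000)
After 1 year: (0.2500, 0.3200, 0.2500, 0.1800)
After 2 years: (0.2736, 0.2404, 0.2453, 0.2407)
P(in Trainee after 2 years) = 0.2736

0.2736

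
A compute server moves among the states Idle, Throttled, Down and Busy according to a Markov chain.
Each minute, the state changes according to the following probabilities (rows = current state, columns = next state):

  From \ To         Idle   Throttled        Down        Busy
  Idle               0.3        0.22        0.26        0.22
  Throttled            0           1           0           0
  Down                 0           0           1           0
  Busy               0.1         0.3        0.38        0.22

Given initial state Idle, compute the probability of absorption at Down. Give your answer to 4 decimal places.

0.5466

Let h(s) be the probability of absorption at Down starting from transient state s. Then h(Down) = 1 and h(Throttled) = 0. By first-step analysis:
h(Idle) = 0.3·h(Idle) + 0.22·0 + 0.26·1 + 0.22·h(Busy)
h(Busy) = 0.1·h(Idle) + 0.3·0 + 0.38·1 + 0.22·h(Busy)
Solving: h(Idle) = 0.5466, h(Busy) = 0.5573.
Starting from Idle, the probability is 0.5466.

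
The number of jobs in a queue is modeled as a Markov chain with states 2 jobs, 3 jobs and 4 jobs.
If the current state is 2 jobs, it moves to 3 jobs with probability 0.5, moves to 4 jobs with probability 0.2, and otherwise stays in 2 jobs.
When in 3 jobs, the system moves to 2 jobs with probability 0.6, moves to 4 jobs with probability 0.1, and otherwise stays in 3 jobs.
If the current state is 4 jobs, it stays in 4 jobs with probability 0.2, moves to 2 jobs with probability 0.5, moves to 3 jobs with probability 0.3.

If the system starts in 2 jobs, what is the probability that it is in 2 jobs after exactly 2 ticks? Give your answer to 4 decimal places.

Sum over the intermediate state after 1 tick:
P = P(2 jobs→2 jobs)·P(2 jobs→2 jobs) + P(2 jobs→3 jobs)·P(3 jobs→2 jobs) + P(2 jobs→4 jobs)·P(4 jobs→2 jobs)
  = 0.3×0.3 + 0.5×0.6 + 0.2×0.5
  = 0.0900 + 0.3000 + 0.1000 = 0.4900

0.4900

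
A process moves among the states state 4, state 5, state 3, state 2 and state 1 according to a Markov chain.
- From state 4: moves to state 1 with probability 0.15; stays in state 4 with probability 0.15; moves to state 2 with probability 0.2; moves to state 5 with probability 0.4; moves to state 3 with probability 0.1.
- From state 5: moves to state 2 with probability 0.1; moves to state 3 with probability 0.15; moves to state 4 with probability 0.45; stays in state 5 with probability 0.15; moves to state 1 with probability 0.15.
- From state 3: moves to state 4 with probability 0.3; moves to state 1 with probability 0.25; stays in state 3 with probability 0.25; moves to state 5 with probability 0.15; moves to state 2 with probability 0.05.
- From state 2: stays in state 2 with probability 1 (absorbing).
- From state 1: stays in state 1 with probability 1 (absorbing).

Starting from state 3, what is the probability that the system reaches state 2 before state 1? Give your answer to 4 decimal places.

0.3448

Let h(s) be the probability of absorption at state 2 starting from transient state s. Then h(state 2) = 1 and h(state 1) = 0. By first-step analysis:
h(state 4) = 0.15·h(state 4) + 0.4·h(state 5) + 0.1·h(state 3) + 0.2·1 + 0.15·0
h(state 5) = 0.45·h(state 4) + 0.15·h(state 5) + 0.15·h(state 3) + 0.1·1 + 0.15·0
h(state 3) = 0.3·h(state 4) + 0.15·h(state 5) + 0.25·h(state 3) + 0.05·1 + 0.25·0
Solving: h(state 4) = 0.4793, h(state 5) = 0.4322, h(state 3) = 0.3448.
Starting from state 3, the probability is 0.3448.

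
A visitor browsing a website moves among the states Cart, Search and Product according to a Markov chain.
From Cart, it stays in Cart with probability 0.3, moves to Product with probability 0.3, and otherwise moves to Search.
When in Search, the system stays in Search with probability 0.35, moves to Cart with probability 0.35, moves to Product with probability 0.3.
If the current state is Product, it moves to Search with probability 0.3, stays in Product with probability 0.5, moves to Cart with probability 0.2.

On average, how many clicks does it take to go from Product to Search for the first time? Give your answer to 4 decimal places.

Let t(s) be the expected number of clicks to first reach Search from state s, with t(Search) = 0. Conditioning on the first click:
t(Cart) = 1 + 0.3·t(Cart) + 0.3·t(Product)
t(Product) = 1 + 0.2·t(Cart) + 0.5·t(Product)
Solving: t(Cart) = 2.7586, t(Product) = 3.1034.
Expected clicks from Product to Search: 3.1034.

3.1034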